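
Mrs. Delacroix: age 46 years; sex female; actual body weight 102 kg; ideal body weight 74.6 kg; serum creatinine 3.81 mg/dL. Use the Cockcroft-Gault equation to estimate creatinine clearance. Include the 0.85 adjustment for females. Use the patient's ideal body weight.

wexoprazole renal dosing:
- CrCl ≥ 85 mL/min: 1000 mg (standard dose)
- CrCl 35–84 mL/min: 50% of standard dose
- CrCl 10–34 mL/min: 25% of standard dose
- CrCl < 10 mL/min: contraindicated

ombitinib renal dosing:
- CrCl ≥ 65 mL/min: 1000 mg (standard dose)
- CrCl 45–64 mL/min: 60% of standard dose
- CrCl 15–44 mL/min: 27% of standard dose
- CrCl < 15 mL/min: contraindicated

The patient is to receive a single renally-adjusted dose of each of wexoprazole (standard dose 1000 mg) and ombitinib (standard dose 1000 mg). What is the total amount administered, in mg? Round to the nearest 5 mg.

CrCl = (140 − 46) × 74.6 / (72 × 3.81) × 0.85 = 7012.4 / 274.32 × 0.85 ≈ 21.7 mL/min
CrCl ≈ 22 mL/min.
wexoprazole: 10–34 mL/min → 25% of 1000 mg = 250 mg.
ombitinib: 15–44 mL/min → 27% of 1000 mg = 270 mg.
Total = 250 + 270 = 520 mg.

520 mg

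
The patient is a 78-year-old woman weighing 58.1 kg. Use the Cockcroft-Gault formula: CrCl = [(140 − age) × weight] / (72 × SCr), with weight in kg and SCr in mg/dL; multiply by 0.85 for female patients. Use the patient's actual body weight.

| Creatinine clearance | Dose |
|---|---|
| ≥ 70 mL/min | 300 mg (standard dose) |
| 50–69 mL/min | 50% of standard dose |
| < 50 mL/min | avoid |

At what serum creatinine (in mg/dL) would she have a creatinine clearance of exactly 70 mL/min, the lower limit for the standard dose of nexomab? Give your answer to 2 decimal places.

0.61 mg/dL

Standard dose requires CrCl ≥ 70 mL/min.
Set (140 − 78) × 58.1 × 0.85 / (72 × SCr) = 70
SCr = (140 − 78) × 58.1 × 0.85 / (72 × 70) = 0.608 mg/dL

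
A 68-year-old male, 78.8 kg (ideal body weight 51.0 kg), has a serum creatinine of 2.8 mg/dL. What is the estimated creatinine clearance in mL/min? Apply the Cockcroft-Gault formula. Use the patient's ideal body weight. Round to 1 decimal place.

18.2 mL/min

CrCl = (140 − 68) × 51 / (72 × 2.8) = 3672.0 / 201.60 ≈ 18.2 mL/min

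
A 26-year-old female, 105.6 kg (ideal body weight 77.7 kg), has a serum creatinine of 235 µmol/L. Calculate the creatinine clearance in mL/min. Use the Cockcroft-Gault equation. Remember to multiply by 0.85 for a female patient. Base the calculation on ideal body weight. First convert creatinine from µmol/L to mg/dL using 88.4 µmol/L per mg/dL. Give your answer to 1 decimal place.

39.3 mL/min

SCr = 235 / 88.4 = 2.658 mg/dL
CrCl = (140 − 26) × 77.7 / (72 × 2.658) × 0.85 = 8857.8 / 191.38 × 0.85 ≈ 39.3 mL/min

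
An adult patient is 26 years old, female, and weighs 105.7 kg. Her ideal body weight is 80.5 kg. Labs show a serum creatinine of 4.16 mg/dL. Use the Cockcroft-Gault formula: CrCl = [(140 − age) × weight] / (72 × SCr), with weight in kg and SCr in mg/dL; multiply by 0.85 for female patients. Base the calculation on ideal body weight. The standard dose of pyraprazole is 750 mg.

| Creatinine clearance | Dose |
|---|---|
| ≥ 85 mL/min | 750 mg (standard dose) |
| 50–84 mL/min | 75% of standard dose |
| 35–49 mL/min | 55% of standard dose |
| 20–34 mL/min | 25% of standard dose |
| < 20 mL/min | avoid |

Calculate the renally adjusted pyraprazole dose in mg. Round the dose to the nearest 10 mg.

190 mg

CrCl = (140 − 26) × 80.5 / (72 × 4.16) × 0.85 = 9177.0 / 299.52 × 0.85 ≈ 26.0 mL/min
CrCl ≈ 26 mL/min → bracket 20–34 mL/min.
25% of 750 mg = 187.5 mg → 190 mg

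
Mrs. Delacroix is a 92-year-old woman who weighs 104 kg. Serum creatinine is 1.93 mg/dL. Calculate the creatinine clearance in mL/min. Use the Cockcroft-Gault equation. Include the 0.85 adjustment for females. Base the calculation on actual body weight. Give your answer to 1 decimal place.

30.5 mL/min

CrCl = (140 − 92) × 104 / (72 × 1.93) × 0.85 = 4992.0 / 138.96 × 0.85 ≈ 30.5 mL/min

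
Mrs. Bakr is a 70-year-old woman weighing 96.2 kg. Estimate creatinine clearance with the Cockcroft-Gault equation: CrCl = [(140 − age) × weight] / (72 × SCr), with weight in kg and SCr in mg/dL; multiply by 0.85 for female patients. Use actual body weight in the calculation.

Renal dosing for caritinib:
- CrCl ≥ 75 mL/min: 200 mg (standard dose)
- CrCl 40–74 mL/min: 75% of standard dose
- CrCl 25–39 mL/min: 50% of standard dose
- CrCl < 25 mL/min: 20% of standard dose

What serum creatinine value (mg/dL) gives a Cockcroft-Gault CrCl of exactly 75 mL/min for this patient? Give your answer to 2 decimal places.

1.06 mg/dL

Standard dose requires CrCl ≥ 75 mL/min.
Set (140 − 70) × 96.2 × 0.85 / (72 × SCr) = 75
SCr = (140 − 70) × 96.2 × 0.85 / (72 × 75) = 1.060 mg/dL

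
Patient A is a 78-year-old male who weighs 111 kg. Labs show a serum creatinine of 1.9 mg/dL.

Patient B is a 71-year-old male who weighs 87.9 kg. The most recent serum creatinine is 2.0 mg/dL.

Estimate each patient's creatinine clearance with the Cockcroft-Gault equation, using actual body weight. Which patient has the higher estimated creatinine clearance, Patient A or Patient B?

Patient A

Patient A: CrCl = (140 − 78) × 111 / (72 × 1.9) = 6882.0 / 136.80 ≈ 50.3 mL/min
Patient B: CrCl = (140 − 71) × 87.9 / (72 × 2) = 6065.1 / 144.00 ≈ 42.1 mL/min
50.3 vs 42.1 mL/min → Patient A is higher.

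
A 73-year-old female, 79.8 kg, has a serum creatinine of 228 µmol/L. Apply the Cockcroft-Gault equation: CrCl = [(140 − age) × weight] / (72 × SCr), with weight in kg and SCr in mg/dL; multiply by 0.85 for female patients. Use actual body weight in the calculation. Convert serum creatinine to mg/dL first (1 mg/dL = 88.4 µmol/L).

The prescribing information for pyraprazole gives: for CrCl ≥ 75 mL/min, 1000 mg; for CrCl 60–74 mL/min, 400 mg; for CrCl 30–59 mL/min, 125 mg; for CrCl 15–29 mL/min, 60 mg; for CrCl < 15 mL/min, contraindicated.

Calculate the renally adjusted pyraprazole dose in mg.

SCr = 228 / 88.4 = 2.579 mg/dL
CrCl = (140 − 73) × 79.8 / (72 × 2.579) × 0.85 = 5346.6 / 185.69 × 0.85 ≈ 24.5 mL/min
CrCl ≈ 24 mL/min → bracket 15–29 mL/min.
Dose for this bracket: 60 mg.

60 mg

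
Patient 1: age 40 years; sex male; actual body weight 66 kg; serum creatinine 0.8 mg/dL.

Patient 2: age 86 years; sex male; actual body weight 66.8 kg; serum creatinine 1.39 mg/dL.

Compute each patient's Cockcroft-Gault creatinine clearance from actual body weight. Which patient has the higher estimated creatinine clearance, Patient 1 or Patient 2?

Patient 1: CrCl = (140 − 40) × 66 / (72 × 0.8) = 6600.0 / 57.60 ≈ 114.6 mL/min
Patient 2: CrCl = (140 − 86) × 66.8 / (72 × 1.39) = 3607.2 / 100.08 ≈ 36.0 mL/min
114.6 vs 36.0 mL/min → Patient 1 is higher.

Patient 1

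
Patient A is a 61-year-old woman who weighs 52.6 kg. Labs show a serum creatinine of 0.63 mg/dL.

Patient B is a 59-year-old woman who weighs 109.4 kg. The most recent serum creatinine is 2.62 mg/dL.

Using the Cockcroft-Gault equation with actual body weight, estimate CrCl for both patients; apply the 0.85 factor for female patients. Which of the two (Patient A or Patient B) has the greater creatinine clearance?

Patient A

Patient A: CrCl = (140 − 61) × 52.6 / (72 × 0.63) × 0.85 = 4155.4 / 45.36 × 0.85 ≈ 77.9 mL/min
Patient B: CrCl = (140 − 59) × 109.4 / (72 × 2.62) × 0.85 = 8861.4 / 188.64 × 0.85 ≈ 39.9 mL/min
77.9 vs 39.9 mL/min → Patient A is higher.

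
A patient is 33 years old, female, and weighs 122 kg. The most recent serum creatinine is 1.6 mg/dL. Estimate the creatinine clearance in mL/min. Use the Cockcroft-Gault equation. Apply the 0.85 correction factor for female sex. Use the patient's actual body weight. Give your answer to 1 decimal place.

96.3 mL/min

CrCl = (140 − 33) × 122 / (72 × 1.6) × 0.85 = 13054.0 / 115.20 × 0.85 ≈ 96.3 mL/min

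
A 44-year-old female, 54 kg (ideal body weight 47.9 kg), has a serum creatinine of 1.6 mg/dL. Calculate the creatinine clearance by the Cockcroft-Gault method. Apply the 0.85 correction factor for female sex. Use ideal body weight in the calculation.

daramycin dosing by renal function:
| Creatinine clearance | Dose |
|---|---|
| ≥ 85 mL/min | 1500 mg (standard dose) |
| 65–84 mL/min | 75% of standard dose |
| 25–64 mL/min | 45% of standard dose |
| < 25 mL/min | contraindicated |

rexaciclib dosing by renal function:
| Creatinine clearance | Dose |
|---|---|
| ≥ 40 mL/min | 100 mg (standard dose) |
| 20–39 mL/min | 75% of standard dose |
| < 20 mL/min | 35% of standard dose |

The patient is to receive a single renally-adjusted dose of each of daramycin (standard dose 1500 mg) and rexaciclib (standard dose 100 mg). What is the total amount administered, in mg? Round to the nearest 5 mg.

750 mg

CrCl = (140 − 44) × 47.9 / (72 × 1.6) × 0.85 = 4598.4 / 115.20 × 0.85 ≈ 33.9 mL/min
CrCl ≈ 34 mL/min.
daramycin: 25–64 mL/min → 45% of 1500 mg = 675 mg.
rexaciclib: 20–39 mL/min → 75% of 100 mg = 75 mg.
Total = 675 + 75 = 750 mg.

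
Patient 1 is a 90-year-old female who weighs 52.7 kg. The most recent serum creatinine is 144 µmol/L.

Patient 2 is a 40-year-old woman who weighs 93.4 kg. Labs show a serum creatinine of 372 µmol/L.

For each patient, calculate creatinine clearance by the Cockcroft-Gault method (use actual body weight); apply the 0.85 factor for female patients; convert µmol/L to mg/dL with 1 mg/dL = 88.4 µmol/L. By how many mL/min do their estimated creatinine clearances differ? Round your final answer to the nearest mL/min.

7 mL/min

Patient 1: SCr = 144 / 88.4 = 1.629 mg/dL
Patient 1: CrCl = (140 − 90) × 52.7 / (72 × 1.629) × 0.85 = 2635.0 / 117.29 × 0.85 ≈ 19.1 mL/min
Patient 2: SCr = 372 / 88.4 = 4.208 mg/dL
Patient 2: CrCl = (140 − 40) × 93.4 / (72 × 4.208) × 0.85 = 9340.0 / 302.98 × 0.85 ≈ 26.2 mL/min
|19.1 − 26.2| = 7.1 mL/min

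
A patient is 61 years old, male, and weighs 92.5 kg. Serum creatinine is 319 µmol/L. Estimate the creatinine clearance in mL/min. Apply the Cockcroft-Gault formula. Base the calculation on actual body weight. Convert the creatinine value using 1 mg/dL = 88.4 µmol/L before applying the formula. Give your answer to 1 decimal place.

28.1 mL/min

SCr = 319 / 88.4 = 3.609 mg/dL
CrCl = (140 − 61) × 92.5 / (72 × 3.609) = 7307.5 / 259.85 ≈ 28.1 mL/min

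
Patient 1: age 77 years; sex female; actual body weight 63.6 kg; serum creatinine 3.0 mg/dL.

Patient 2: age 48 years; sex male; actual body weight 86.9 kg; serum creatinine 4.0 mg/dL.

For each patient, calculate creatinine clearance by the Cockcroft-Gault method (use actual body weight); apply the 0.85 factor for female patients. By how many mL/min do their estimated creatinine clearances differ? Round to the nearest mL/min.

12 mL/min

Patient 1: CrCl = (140 − 77) × 63.6 / (72 × 3) × 0.85 = 4006.8 / 216.00 × 0.85 ≈ 15.8 mL/min
Patient 2: CrCl = (140 − 48) × 86.9 / (72 × 4) = 7994.8 / 288.00 ≈ 27.8 mL/min
|15.8 − 27.8| = 12.0 mL/min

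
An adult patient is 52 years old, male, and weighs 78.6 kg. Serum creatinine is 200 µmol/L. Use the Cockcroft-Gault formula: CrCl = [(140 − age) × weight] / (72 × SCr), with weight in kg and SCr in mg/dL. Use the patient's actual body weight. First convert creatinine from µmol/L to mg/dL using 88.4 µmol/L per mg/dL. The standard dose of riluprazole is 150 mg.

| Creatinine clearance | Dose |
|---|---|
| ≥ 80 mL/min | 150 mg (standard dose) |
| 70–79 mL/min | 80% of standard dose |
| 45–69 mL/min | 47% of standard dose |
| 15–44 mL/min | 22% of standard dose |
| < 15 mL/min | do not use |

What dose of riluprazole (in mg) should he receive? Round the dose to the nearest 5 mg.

35 mg

SCr = 200 / 88.4 = 2.262 mg/dL
CrCl = (140 − 52) × 78.6 / (72 × 2.262) = 6916.8 / 162.86 ≈ 42.5 mL/min
CrCl ≈ 42 mL/min → bracket 15–44 mL/min.
22% of 150 mg = 33 mg → 35 mg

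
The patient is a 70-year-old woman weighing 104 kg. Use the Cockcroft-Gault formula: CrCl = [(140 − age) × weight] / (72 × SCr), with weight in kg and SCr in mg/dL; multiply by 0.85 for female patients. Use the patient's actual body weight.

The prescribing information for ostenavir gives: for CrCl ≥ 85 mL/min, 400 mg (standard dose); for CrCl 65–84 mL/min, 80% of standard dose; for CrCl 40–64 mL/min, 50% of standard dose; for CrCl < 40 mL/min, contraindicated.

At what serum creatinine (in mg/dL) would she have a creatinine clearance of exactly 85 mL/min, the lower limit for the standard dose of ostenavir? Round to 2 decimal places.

Standard dose requires CrCl ≥ 85 mL/min.
Set (140 − 70) × 104 × 0.85 / (72 × SCr) = 85
SCr = (140 − 70) × 104 × 0.85 / (72 × 85) = 1.011 mg/dL

1.01 mg/dL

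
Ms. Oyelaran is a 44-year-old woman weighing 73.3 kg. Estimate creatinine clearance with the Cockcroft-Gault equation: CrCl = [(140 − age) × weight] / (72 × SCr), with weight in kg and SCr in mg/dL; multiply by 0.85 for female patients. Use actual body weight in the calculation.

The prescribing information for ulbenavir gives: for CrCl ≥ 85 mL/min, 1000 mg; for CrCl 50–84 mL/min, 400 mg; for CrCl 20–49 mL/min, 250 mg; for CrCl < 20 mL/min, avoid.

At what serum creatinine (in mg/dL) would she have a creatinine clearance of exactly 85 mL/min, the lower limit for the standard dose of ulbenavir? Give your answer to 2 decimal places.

0.98 mg/dL

Standard dose requires CrCl ≥ 85 mL/min.
Set (140 − 44) × 73.3 × 0.85 / (72 × SCr) = 85
SCr = (140 − 44) × 73.3 × 0.85 / (72 × 85) = 0.977 mg/dL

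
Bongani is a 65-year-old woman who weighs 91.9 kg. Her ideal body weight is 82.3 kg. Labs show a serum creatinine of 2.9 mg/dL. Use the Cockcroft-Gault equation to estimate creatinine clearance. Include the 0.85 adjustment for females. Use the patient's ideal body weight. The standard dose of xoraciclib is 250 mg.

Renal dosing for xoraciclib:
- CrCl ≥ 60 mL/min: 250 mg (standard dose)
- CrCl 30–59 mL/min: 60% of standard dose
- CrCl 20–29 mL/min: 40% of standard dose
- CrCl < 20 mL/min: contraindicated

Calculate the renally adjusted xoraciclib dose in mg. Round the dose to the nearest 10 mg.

100 mg

CrCl = (140 − 65) × 82.3 / (72 × 2.9) × 0.85 = 6172.5 / 208.80 × 0.85 ≈ 25.1 mL/min
CrCl ≈ 25 mL/min → bracket 20–29 mL/min.
40% of 250 mg = 100 mg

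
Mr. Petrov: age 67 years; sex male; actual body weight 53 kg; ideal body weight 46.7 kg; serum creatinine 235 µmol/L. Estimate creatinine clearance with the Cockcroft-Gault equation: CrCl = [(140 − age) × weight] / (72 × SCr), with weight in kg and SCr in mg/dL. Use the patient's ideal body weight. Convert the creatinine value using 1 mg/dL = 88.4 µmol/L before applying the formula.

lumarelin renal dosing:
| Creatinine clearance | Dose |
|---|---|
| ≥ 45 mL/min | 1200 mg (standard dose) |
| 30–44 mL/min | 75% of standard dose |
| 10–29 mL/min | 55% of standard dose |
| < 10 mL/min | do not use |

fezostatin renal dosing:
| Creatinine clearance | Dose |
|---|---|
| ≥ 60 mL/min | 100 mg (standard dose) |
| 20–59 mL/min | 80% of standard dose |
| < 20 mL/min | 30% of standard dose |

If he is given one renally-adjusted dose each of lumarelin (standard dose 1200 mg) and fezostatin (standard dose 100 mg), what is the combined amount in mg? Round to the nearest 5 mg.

SCr = 235 / 88.4 = 2.658 mg/dL
CrCl = (140 − 67) × 46.7 / (72 × 2.658) = 3409.1 / 191.38 ≈ 17.8 mL/min
CrCl ≈ 18 mL/min.
lumarelin: 10–29 mL/min → 55% of 1200 mg = 660 mg.
fezostatin: < 20 mL/min → 30% of 100 mg = 30 mg.
Total = 660 + 30 = 690 mg.

690 mg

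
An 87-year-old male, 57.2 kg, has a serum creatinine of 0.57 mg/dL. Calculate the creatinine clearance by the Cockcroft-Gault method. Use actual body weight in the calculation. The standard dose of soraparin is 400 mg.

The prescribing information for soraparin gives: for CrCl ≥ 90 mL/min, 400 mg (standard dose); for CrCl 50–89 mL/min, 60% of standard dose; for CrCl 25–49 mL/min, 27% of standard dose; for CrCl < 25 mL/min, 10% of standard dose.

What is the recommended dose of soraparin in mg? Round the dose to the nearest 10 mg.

CrCl = (140 − 87) × 57.2 / (72 × 0.57) = 3031.6 / 41.04 ≈ 73.9 mL/min
CrCl ≈ 74 mL/min → bracket 50–89 mL/min.
60% of 400 mg = 240 mg

240 mg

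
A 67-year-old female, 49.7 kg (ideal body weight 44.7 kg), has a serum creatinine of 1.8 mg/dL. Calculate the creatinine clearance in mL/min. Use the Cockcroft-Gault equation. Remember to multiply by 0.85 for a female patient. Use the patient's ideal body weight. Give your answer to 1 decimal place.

CrCl = (140 − 67) × 44.7 / (72 × 1.8) × 0.85 = 3263.1 / 129.60 × 0.85 ≈ 21.4 mL/min

21.4 mL/min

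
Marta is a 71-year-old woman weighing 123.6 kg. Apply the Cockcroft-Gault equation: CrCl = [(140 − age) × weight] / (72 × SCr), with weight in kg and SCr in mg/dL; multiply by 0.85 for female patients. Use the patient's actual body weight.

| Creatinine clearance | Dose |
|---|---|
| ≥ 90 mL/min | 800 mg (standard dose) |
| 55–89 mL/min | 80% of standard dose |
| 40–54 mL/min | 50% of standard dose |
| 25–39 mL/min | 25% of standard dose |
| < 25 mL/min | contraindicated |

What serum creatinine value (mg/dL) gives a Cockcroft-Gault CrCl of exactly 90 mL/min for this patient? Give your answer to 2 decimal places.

Standard dose requires CrCl ≥ 90 mL/min.
Set (140 − 71) × 123.6 × 0.85 / (72 × SCr) = 90
SCr = (140 − 71) × 123.6 × 0.85 / (72 × 90) = 1.119 mg/dL

1.12 mg/dL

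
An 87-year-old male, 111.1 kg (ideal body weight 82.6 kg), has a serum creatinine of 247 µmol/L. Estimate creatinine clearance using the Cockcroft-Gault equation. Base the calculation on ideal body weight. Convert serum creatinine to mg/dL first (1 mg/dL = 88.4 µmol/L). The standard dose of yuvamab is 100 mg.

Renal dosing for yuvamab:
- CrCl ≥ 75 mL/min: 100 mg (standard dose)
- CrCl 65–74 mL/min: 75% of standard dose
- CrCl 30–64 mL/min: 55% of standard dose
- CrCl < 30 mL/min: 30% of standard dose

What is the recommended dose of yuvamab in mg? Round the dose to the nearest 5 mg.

30 mg

SCr = 247 / 88.4 = 2.794 mg/dL
CrCl = (140 − 87) × 82.6 / (72 × 2.794) = 4377.8 / 201.17 ≈ 21.8 mL/min
CrCl ≈ 22 mL/min → bracket < 30 mL/min.
30% of 100 mg = 30 mg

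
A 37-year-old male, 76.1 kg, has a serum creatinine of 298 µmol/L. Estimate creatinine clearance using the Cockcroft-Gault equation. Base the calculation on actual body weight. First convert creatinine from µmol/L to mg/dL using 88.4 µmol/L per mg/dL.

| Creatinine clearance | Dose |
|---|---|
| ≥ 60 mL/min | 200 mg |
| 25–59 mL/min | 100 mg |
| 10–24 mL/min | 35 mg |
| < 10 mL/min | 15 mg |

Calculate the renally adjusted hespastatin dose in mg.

100 mg

SCr = 298 / 88.4 = 3.371 mg/dL
CrCl = (140 − 37) × 76.1 / (72 × 3.371) = 7838.3 / 242.71 ≈ 32.3 mL/min
CrCl ≈ 32 mL/min → bracket 25–59 mL/min.
Dose for this bracket: 100 mg.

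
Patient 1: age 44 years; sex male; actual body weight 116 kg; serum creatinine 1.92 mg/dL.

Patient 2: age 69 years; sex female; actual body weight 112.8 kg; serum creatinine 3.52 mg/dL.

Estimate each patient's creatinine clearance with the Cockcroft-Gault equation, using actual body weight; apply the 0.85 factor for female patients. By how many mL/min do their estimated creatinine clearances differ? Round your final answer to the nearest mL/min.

Patient 1: CrCl = (140 − 44) × 116 / (72 × 1.92) = 11136.0 / 138.24 ≈ 80.6 mL/min
Patient 2: CrCl = (140 − 69) × 112.8 / (72 × 3.52) × 0.85 = 8008.8 / 253.44 × 0.85 ≈ 26.9 mL/min
|80.6 − 26.9| = 53.7 mL/min

54 mL/min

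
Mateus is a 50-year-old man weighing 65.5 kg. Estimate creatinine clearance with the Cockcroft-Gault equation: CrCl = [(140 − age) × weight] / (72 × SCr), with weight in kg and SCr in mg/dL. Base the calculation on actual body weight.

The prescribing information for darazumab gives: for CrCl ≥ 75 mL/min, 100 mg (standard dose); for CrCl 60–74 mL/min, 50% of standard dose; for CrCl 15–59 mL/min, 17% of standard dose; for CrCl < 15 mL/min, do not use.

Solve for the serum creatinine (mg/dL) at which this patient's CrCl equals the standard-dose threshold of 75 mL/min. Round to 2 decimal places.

Standard dose requires CrCl ≥ 75 mL/min.
Set (140 − 50) × 65.5 / (72 × SCr) = 75
SCr = (140 − 50) × 65.5 / (72 × 75) = 1.092 mg/dL

1.09 mg/dL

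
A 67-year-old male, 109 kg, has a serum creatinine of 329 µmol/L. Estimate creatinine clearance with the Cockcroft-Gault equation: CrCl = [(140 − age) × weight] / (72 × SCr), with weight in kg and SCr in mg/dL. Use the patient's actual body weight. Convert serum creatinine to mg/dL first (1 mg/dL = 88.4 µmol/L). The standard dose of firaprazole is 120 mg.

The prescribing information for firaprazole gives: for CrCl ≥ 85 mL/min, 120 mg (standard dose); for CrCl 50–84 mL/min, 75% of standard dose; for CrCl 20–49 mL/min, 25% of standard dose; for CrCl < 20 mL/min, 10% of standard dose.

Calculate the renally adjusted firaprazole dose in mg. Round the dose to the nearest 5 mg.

30 mg

SCr = 329 / 88.4 = 3.722 mg/dL
CrCl = (140 − 67) × 109 / (72 × 3.722) = 7957.0 / 267.98 ≈ 29.7 mL/min
CrCl ≈ 30 mL/min → bracket 20–49 mL/min.
25% of 120 mg = 30 mg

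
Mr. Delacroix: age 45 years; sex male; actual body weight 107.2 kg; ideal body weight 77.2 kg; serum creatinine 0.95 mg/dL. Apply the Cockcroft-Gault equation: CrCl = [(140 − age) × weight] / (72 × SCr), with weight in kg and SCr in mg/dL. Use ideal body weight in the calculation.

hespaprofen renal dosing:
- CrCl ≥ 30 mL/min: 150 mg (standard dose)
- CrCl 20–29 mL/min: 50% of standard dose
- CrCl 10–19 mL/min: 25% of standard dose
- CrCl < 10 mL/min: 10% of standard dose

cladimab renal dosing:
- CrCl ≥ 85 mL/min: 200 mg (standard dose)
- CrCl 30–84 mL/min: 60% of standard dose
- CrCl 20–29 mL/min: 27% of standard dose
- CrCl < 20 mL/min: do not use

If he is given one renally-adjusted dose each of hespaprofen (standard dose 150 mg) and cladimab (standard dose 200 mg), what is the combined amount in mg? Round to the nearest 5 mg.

350 mg

CrCl = (140 − 45) × 77.2 / (72 × 0.95) = 7334.0 / 68.40 ≈ 107.2 mL/min
CrCl ≈ 107 mL/min.
hespaprofen: ≥ 30 mL/min → 100% of 150 mg = 150 mg.
cladimab: ≥ 85 mL/min → 100% of 200 mg = 200 mg.
Total = 150 + 200 = 350 mg.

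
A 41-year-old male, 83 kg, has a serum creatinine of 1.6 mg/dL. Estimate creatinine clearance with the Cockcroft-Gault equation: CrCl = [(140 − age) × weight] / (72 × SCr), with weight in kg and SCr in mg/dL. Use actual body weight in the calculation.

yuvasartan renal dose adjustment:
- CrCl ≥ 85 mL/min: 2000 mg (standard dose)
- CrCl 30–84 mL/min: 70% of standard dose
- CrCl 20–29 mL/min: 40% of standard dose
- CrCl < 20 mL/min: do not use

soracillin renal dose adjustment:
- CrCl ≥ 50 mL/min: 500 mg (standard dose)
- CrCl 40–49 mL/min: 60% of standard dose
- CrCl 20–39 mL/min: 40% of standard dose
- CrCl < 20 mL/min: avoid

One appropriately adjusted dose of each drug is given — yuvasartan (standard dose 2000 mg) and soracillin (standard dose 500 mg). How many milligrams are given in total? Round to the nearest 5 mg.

CrCl = (140 − 41) × 83 / (72 × 1.6) = 8217.0 / 115.20 ≈ 71.3 mL/min
CrCl ≈ 71 mL/min.
yuvasartan: 30–84 mL/min → 70% of 2000 mg = 1400 mg.
soracillin: ≥ 50 mL/min → 100% of 500 mg = 500 mg.
Total = 1400 + 500 = 1900 mg.

1900 mg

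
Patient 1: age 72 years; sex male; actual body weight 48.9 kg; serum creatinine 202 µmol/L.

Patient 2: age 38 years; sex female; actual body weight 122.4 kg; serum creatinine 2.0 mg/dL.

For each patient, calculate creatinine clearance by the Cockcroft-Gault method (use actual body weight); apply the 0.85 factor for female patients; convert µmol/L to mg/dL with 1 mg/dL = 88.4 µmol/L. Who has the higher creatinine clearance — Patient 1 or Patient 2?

Patient 1: SCr = 202 / 88.4 = 2.285 mg/dL
Patient 1: CrCl = (140 − 72) × 48.9 / (72 × 2.285) = 3325.2 / 164.52 ≈ 20.2 mL/min
Patient 2: CrCl = (140 − 38) × 122.4 / (72 × 2) × 0.85 = 12484.8 / 144.00 × 0.85 ≈ 73.7 mL/min
20.2 vs 73.7 mL/min → Patient 2 is higher.

Patient 2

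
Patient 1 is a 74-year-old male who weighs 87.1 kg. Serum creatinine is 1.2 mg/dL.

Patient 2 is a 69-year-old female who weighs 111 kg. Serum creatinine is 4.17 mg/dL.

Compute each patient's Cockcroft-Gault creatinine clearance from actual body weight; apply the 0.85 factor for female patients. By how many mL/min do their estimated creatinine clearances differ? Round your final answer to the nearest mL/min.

Patient 1: CrCl = (140 − 74) × 87.1 / (72 × 1.2) = 5748.6 / 86.40 ≈ 66.5 mL/min
Patient 2: CrCl = (140 − 69) × 111 / (72 × 4.17) × 0.85 = 7881.0 / 300.24 × 0.85 ≈ 22.3 mL/min
|66.5 − 22.3| = 44.2 mL/min

44 mL/min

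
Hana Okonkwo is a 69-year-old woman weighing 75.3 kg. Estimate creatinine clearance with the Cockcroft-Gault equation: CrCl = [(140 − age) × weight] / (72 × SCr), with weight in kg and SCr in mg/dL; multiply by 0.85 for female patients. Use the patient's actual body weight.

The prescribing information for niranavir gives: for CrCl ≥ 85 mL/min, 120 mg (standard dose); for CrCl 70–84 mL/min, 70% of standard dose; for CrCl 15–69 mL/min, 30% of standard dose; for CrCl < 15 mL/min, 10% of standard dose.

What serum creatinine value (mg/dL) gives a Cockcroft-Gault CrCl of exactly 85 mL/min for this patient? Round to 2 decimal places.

Standard dose requires CrCl ≥ 85 mL/min.
Set (140 − 69) × 75.3 × 0.85 / (72 × SCr) = 85
SCr = (140 − 69) × 75.3 × 0.85 / (72 × 85) = 0.743 mg/dL

0.74 mg/dL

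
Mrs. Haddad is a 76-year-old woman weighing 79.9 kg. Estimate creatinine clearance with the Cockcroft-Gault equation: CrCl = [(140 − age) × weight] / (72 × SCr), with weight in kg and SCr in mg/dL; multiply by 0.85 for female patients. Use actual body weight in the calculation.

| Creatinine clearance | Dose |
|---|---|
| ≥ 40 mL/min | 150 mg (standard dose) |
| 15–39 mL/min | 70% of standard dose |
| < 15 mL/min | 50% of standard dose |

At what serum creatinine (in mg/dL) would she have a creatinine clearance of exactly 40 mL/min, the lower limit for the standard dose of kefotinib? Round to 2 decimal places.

1.51 mg/dL

Standard dose requires CrCl ≥ 40 mL/min.
Set (140 − 76) × 79.9 × 0.85 / (72 × SCr) = 40
SCr = (140 − 76) × 79.9 × 0.85 / (72 × 40) = 1.509 mg/dL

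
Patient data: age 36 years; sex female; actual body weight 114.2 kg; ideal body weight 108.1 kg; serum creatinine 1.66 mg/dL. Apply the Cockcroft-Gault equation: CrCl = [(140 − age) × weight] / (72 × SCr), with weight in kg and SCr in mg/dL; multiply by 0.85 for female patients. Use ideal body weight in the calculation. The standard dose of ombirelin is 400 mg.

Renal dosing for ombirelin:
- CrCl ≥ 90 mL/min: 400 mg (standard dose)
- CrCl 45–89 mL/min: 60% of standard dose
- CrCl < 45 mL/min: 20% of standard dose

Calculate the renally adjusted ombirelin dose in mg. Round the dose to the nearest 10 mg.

CrCl = (140 − 36) × 108.1 / (72 × 1.66) × 0.85 = 11242.4 / 119.52 × 0.85 ≈ 80.0 mL/min
CrCl ≈ 80 mL/min → bracket 45–89 mL/min.
60% of 400 mg = 240 mg

240 mg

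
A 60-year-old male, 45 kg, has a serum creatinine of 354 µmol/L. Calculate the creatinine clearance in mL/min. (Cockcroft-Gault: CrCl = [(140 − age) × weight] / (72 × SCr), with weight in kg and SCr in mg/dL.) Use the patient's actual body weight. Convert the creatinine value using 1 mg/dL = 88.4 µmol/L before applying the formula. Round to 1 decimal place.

SCr = 354 / 88.4 = 4.005 mg/dL
CrCl = (140 − 60) × 45 / (72 × 4.005) = 3600.0 / 288.36 ≈ 12.5 mL/min

12.5 mL/min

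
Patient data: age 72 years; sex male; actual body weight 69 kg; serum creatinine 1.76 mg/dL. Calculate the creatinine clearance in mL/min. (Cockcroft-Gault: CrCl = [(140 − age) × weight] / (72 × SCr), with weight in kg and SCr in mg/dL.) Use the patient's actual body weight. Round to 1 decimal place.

CrCl = (140 − 72) × 69 / (72 × 1.76) = 4692.0 / 126.72 ≈ 37.0 mL/min

37.0 mL/min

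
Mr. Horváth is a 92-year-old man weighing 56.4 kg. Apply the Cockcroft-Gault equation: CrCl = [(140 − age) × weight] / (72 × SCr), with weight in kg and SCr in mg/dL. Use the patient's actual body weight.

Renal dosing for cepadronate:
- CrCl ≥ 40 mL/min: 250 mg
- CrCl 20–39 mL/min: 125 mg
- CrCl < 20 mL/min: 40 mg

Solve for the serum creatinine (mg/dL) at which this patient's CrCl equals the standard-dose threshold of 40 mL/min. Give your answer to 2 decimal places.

Standard dose requires CrCl ≥ 40 mL/min.
Set (140 − 92) × 56.4 / (72 × SCr) = 40
SCr = (140 − 92) × 56.4 / (72 × 40) = 0.940 mg/dL

0.94 mg/dL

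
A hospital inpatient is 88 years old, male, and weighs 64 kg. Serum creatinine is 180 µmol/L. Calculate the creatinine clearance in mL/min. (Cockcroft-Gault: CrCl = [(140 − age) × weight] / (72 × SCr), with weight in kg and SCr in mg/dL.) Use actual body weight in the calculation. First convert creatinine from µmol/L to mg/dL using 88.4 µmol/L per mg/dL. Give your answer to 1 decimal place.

SCr = 180 / 88.4 = 2.036 mg/dL
CrCl = (140 − 88) × 64 / (72 × 2.036) = 3328.0 / 146.59 ≈ 22.7 mL/min

22.7 mL/min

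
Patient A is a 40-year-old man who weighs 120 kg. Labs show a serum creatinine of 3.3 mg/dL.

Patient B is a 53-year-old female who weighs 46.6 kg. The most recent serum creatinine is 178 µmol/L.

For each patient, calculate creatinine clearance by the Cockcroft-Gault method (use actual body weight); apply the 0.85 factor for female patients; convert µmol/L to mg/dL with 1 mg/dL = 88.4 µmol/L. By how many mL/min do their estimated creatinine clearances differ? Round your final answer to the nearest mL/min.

Patient A: CrCl = (140 − 40) × 120 / (72 × 3.3) = 12000.0 / 237.60 ≈ 50.5 mL/min
Patient B: SCr = 178 / 88.4 = 2.014 mg/dL
Patient B: CrCl = (140 − 53) × 46.6 / (72 × 2.014) × 0.85 = 4054.2 / 145.01 × 0.85 ≈ 23.8 mL/min
|50.5 − 23.8| = 26.7 mL/min

27 mL/min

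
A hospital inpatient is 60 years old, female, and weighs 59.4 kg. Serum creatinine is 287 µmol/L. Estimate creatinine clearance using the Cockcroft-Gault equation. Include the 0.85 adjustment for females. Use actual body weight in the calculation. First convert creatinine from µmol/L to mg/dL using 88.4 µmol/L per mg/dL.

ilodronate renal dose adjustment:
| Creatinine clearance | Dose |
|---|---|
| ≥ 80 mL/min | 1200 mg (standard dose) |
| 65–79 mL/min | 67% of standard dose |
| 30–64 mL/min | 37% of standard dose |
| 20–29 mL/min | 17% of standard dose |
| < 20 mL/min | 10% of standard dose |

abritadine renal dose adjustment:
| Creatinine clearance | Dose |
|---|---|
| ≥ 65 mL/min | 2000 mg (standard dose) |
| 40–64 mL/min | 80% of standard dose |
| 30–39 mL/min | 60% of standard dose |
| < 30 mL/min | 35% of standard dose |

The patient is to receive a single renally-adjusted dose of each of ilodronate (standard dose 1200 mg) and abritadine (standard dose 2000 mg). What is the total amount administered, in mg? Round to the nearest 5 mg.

SCr = 287 / 88.4 = 3.247 mg/dL
CrCl = (140 − 60) × 59.4 / (72 × 3.247) × 0.85 = 4752.0 / 233.78 × 0.85 ≈ 17.3 mL/min
CrCl ≈ 17 mL/min.
ilodronate: < 20 mL/min → 10% of 1200 mg = 120 mg.
abritadine: < 30 mL/min → 35% of 2000 mg = 700 mg.
Total = 120 + 700 = 820 mg.

820 mg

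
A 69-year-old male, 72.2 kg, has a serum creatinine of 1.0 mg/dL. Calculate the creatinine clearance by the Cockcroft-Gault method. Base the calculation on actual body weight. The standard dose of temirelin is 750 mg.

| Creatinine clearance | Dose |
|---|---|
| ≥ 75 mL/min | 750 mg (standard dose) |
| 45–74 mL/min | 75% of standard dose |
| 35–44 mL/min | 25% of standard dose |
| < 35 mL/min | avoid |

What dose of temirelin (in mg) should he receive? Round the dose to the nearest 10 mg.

560 mg

CrCl = (140 − 69) × 72.2 / (72 × 1) = 5126.2 / 72.00 ≈ 71.2 mL/min
CrCl ≈ 71 mL/min → bracket 45–74 mL/min.
75% of 750 mg = 562.5 mg → 560 mg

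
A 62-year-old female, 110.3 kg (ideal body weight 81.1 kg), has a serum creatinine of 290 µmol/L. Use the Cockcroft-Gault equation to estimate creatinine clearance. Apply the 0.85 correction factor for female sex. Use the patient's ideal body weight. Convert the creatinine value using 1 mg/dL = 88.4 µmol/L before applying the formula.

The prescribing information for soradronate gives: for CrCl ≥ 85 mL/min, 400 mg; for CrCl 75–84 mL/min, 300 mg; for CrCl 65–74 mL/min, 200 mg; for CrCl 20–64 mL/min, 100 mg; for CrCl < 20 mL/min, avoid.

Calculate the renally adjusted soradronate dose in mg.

100 mg

SCr = 290 / 88.4 = 3.281 mg/dL
CrCl = (140 − 62) × 81.1 / (72 × 3.281) × 0.85 = 6325.8 / 236.23 × 0.85 ≈ 22.8 mL/min
CrCl ≈ 23 mL/min → bracket 20–64 mL/min.
Dose for this bracket: 100 mg.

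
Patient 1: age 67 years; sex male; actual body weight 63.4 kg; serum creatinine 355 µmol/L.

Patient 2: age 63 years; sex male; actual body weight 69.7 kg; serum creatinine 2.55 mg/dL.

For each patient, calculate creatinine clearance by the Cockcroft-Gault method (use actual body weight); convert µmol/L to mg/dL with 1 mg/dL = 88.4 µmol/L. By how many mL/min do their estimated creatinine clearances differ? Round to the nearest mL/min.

Patient 1: SCr = 355 / 88.4 = 4.016 mg/dL
Patient 1: CrCl = (140 − 67) × 63.4 / (72 × 4.016) = 4628.2 / 289.15 ≈ 16.0 mL/min
Patient 2: CrCl = (140 − 63) × 69.7 / (72 × 2.55) = 5366.9 / 183.60 ≈ 29.2 mL/min
|16.0 − 29.2| = 13.2 mL/min

13 mL/min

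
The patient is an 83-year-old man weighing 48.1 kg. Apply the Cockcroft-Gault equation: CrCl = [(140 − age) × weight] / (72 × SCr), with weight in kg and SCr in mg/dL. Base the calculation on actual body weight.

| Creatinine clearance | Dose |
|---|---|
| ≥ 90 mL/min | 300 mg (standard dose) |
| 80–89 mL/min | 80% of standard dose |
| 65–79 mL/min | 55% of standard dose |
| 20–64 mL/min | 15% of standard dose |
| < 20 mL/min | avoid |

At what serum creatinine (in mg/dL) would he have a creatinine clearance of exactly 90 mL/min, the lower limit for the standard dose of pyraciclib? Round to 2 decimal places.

0.42 mg/dL

Standard dose requires CrCl ≥ 90 mL/min.
Set (140 − 83) × 48.1 / (72 × SCr) = 90
SCr = (140 − 83) × 48.1 / (72 × 90) = 0.423 mg/dL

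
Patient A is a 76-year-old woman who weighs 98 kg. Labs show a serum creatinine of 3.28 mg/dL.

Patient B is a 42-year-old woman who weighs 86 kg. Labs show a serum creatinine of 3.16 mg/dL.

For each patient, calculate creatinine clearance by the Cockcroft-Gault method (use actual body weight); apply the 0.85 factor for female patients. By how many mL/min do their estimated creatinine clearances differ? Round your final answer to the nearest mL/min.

Patient A: CrCl = (140 − 76) × 98 / (72 × 3.28) × 0.85 = 6272.0 / 236.16 × 0.85 ≈ 22.6 mL/min
Patient B: CrCl = (140 − 42) × 86 / (72 × 3.16) × 0.85 = 8428.0 / 227.52 × 0.85 ≈ 31.5 mL/min
|22.6 − 31.5| = 8.9 mL/min

9 mL/min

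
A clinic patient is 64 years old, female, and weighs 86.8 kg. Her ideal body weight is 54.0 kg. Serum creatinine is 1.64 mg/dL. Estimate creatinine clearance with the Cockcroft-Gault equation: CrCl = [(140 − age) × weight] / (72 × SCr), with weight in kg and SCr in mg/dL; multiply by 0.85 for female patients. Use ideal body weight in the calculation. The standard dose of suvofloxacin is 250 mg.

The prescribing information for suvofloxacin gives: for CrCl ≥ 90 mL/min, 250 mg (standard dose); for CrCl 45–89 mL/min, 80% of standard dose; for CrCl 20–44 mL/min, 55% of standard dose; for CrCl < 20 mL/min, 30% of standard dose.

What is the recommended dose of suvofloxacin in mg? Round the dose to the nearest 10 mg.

CrCl = (140 − 64) × 54 / (72 × 1.64) × 0.85 = 4104.0 / 118.08 × 0.85 ≈ 29.5 mL/min
CrCl ≈ 30 mL/min → bracket 20–44 mL/min.
55% of 250 mg = 137.5 mg → 140 mg

140 mg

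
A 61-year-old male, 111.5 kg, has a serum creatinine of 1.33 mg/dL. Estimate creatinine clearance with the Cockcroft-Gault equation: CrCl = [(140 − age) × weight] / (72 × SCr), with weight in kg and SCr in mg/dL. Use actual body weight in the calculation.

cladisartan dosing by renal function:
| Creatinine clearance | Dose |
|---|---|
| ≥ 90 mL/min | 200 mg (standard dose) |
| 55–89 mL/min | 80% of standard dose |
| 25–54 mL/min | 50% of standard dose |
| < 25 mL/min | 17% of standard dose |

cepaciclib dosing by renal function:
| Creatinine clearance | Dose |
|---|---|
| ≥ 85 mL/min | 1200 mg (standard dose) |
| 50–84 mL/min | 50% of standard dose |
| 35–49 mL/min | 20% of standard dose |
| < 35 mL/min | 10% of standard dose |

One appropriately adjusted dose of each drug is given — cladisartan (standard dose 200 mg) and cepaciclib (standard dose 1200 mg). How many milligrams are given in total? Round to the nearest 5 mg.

1400 mg

CrCl = (140 − 61) × 111.5 / (72 × 1.33) = 8808.5 / 95.76 ≈ 92.0 mL/min
CrCl ≈ 92 mL/min.
cladisartan: ≥ 90 mL/min → 100% of 200 mg = 200 mg.
cepaciclib: ≥ 85 mL/min → 100% of 1200 mg = 1200 mg.
Total = 200 + 1200 = 1400 mg.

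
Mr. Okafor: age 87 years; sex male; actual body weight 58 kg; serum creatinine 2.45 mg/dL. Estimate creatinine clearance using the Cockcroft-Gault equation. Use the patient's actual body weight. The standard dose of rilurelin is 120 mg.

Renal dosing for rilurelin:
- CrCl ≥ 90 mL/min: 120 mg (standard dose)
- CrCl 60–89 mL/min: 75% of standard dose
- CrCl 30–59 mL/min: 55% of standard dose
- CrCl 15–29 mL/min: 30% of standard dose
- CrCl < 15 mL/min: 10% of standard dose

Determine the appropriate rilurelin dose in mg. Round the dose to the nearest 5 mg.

CrCl = (140 − 87) × 58 / (72 × 2.45) = 3074.0 / 176.40 ≈ 17.4 mL/min
CrCl ≈ 17 mL/min → bracket 15–29 mL/min.
30% of 120 mg = 36 mg → 35 mg

35 mg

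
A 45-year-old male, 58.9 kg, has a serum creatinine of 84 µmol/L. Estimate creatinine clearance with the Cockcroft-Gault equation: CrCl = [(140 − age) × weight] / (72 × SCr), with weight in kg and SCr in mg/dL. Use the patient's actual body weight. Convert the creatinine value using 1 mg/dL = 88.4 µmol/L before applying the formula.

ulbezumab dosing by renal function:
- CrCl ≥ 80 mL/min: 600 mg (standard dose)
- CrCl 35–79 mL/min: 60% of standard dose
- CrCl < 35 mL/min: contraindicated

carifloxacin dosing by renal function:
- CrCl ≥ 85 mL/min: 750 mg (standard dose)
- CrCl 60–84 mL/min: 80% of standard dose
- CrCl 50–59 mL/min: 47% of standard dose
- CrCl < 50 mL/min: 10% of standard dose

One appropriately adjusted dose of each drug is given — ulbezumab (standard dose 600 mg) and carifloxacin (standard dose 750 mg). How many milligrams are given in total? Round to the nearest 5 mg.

1200 mg

SCr = 84 / 88.4 = 0.95 mg/dL
CrCl = (140 − 45) × 58.9 / (72 × 0.95) = 5595.5 / 68.40 ≈ 81.8 mL/min
CrCl ≈ 82 mL/min.
ulbezumab: ≥ 80 mL/min → 100% of 600 mg = 600 mg.
carifloxacin: 60–84 mL/min → 80% of 750 mg = 600 mg.
Total = 600 + 600 = 1200 mg.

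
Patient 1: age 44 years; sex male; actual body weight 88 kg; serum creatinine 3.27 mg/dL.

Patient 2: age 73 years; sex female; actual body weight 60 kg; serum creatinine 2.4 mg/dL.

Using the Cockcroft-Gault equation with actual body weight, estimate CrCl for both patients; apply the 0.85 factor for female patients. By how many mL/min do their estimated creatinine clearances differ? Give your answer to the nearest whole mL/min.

Patient 1: CrCl = (140 − 44) × 88 / (72 × 3.27) = 8448.0 / 235.44 ≈ 35.9 mL/min
Patient 2: CrCl = (140 − 73) × 60 / (72 × 2.4) × 0.85 = 4020.0 / 172.80 × 0.85 ≈ 19.8 mL/min
|35.9 − 19.8| = 16.1 mL/min

16 mL/min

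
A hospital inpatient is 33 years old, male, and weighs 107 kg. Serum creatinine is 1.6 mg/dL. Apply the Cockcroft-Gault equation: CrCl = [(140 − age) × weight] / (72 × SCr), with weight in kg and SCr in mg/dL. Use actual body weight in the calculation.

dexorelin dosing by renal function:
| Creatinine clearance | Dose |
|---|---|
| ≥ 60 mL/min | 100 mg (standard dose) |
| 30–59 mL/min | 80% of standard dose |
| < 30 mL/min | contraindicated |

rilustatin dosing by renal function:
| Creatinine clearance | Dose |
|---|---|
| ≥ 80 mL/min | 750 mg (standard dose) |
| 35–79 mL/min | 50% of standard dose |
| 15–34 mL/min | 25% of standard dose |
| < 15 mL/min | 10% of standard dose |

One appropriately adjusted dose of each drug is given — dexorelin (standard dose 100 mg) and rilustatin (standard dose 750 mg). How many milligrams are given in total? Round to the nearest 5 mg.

850 mg

CrCl = (140 − 33) × 107 / (72 × 1.6) = 11449.0 / 115.20 ≈ 99.4 mL/min
CrCl ≈ 99 mL/min.
dexorelin: ≥ 60 mL/min → 100% of 100 mg = 100 mg.
rilustatin: ≥ 80 mL/min → 100% of 750 mg = 750 mg.
Total = 100 + 750 = 850 mg.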